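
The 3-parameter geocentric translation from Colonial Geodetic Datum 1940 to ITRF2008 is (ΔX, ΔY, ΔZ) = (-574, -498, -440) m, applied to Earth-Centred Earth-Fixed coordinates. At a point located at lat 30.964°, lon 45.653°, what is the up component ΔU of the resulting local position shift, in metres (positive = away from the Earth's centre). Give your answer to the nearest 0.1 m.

The local up (radial) axis is (cos φ cos λ, cos φ sin λ, sin φ), giving ΔU = -344.049 − 305.378 − 226.380 = -875.81 m.

ΔU = -875.8 m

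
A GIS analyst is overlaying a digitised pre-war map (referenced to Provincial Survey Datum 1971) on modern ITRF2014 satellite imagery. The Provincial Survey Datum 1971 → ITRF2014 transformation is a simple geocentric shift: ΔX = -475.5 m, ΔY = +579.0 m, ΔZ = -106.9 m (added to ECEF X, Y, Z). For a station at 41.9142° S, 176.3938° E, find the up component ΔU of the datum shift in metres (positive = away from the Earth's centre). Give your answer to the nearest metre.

At φ = -41.9142°, λ = 176.3938°: sin φ = -0.668017, cos φ = 0.744146, sin λ = 0.062899, cos λ = -0.998020.
ΔU = cos φ cos λ·ΔX + cos φ sin λ·ΔY + sin φ·ΔZ = (0.744146)(-0.998020)(-475.5) + (0.744146)(0.062899)(579.0) + (-0.668017)(-106.9) = 451.65 m.

ΔU = 452 m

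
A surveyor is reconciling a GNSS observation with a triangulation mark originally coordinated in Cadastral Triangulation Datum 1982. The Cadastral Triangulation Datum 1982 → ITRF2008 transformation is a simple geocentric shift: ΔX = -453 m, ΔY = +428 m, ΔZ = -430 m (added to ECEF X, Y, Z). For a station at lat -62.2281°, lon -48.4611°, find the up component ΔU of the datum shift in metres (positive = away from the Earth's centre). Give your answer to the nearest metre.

ΔU = 91 m

The local up (radial) axis is (cos φ cos λ, cos φ sin λ, sin φ), giving ΔU = -139.971 − 149.273 + 380.468 = 91.22 m.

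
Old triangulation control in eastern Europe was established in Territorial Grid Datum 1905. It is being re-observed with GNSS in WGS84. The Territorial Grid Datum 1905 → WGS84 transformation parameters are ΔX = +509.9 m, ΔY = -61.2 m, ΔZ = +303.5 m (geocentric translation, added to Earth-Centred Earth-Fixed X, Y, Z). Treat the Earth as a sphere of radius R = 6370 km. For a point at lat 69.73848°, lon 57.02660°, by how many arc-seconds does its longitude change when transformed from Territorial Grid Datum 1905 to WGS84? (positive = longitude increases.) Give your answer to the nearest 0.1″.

sin φ = 0.938122, cos φ = 0.346306, sin λ = 0.838923, cos λ = 0.544250.
East component: ΔE = −sin λ·ΔX + cos λ·ΔY = −(0.838923)(509.9) + (0.544250)(-61.2) = -461.08 m.
1° of latitude spans πR/180 = 111177 m; at latitude φ, 1° of longitude spans that × cos φ = 38501.4 m, so Δλ = -461.08 / 38501.4 × 3600 = -43.112″.

Δλ = -43.1″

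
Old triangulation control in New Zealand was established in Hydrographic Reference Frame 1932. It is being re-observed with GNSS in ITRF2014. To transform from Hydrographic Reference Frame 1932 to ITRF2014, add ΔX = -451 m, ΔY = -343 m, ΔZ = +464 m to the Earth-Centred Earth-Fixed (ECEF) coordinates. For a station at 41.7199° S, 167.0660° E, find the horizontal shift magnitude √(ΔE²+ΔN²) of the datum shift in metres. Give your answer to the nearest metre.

731 m

The local east axis at (φ, λ) is (−sin λ, cos λ, 0), so ΔE = −sin(167.0660°)·(-451) + cos(167.0660°)·(-343) = 435.24 m.
The local north axis is (−sin φ cos λ, −sin φ sin λ, cos φ), giving ΔN = 292.521 − 51.092 + 346.333 = 587.76 m.
Horizontal magnitude = √(ΔE² + ΔN²) = √(435.24² + 587.76²) = 731.37 m.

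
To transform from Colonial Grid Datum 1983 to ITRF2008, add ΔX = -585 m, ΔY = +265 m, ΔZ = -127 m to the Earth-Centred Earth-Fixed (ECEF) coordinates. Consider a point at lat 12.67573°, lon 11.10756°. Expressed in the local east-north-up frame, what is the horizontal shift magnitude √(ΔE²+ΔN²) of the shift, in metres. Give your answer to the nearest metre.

The local east axis at (φ, λ) is (−sin λ, cos λ, 0), so ΔE = −sin(11.10756°)·(-585) + cos(11.10756°)·265 = 372.74 m.
The local north axis is (−sin φ cos λ, −sin φ sin λ, cos φ), giving ΔN = 125.964 − 11.203 − 123.905 = -9.14 m.
Horizontal magnitude = √(ΔE² + ΔN²) = √(372.74² + (-9.14)²) = 372.85 m.

373 m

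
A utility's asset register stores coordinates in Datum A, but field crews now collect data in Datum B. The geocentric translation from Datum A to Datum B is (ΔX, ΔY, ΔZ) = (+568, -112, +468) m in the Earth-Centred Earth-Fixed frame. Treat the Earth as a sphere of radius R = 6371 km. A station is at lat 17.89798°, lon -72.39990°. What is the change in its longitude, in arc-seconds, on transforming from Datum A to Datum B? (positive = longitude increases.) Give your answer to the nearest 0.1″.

Δλ = 17.3″

sin φ = 0.307323, cos φ = 0.951605, sin λ = -0.953190, cos λ = 0.302372.
East component: ΔE = −sin λ·ΔX + cos λ·ΔY = −(-0.953190)(568) + (0.302372)(-112) = 507.55 m.
1° of latitude spans πR/180 = 111195 m; at latitude φ, 1° of longitude spans that × cos φ = 105813.7 m, so Δλ = 507.55 / 105813.7 × 3600 = 17.268″.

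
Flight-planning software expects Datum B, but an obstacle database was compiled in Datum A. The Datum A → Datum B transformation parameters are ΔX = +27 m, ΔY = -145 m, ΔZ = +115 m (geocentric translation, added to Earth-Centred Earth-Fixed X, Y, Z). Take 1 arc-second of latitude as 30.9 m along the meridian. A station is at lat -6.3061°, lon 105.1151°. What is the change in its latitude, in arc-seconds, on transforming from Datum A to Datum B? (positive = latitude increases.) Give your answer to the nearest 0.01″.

sin φ = -0.109840, cos φ = 0.993949, sin λ = 0.965404, cos λ = -0.260759.
North component: ΔN = −sin φ cos λ·ΔX − sin φ sin λ·ΔY + cos φ·ΔZ = −(-0.109840)(-0.260759)(27) − (-0.109840)(0.965404)(-145) + (0.993949)(115) = 98.16 m.
1° of latitude spans 3600 × 30.90 = 111240 m, so Δφ = 98.16 / 111240 × 3600 = 3.177″.

Δφ = 3.18″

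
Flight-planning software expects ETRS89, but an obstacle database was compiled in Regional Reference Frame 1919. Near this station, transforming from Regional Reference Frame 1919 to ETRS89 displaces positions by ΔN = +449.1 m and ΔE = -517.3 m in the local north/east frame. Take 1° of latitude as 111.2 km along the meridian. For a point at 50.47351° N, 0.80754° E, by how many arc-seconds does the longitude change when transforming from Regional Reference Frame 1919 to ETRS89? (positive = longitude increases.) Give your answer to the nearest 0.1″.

At latitude 50.47351°, cos φ = 0.636435.
1° of longitude at this latitude = 111.2 × cos φ = 70.77 km, so Δλ = -517.3 / 70771.6 = -0.0073094° = -26.314″.

Δλ = -26.3″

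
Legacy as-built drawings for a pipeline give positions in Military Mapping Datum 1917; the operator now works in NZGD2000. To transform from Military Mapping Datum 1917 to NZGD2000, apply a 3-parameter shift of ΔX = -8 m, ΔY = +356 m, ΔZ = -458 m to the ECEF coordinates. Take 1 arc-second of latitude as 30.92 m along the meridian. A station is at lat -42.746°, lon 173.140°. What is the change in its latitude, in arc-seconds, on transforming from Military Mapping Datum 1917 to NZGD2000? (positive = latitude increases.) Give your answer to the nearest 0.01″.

sin φ = -0.678749, cos φ = 0.734370, sin λ = 0.119444, cos λ = -0.992841.
North component: ΔN = −sin φ cos λ·ΔX − sin φ sin λ·ΔY + cos φ·ΔZ = −(-0.678749)(-0.992841)(-8) − (-0.678749)(0.119444)(356) + (0.734370)(-458) = -302.09 m.
1° of latitude spans 3600 × 30.92 = 111312 m, so Δφ = -302.09 / 111312 × 3600 = -9.770″.

Δφ = -9.77″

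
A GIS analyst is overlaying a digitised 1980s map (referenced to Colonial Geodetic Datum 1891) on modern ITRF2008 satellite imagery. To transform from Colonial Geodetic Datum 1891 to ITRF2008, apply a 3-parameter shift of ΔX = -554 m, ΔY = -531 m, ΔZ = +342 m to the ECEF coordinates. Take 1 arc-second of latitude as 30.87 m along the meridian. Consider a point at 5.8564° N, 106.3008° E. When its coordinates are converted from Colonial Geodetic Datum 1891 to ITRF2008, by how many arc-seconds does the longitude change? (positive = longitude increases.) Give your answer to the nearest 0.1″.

Δλ = 22.2″

sin φ = 0.102036, cos φ = 0.994781, sin λ = 0.959801, cos λ = -0.280680.
East component: ΔE = −sin λ·ΔX + cos λ·ΔY = −(0.959801)(-554) + (-0.280680)(-531) = 680.77 m.
1° of latitude spans 3600 × 30.87 = 111132 m; at latitude φ, 1° of longitude spans that × cos φ = 110552.0 m, so Δλ = 680.77 / 110552.0 × 3600 = 22.169″.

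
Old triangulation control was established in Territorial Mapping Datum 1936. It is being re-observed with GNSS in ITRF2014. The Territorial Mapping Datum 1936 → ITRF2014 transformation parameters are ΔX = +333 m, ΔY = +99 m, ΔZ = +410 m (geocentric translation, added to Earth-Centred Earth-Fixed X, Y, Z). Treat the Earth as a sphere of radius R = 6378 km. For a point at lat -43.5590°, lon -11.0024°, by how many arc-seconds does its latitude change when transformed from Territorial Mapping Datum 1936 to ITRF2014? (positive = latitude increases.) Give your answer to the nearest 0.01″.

Δφ = 16.47″

sin φ = -0.689101, cos φ = 0.724665, sin λ = -0.190850, cos λ = 0.981619.
North component: ΔN = −sin φ cos λ·ΔX − sin φ sin λ·ΔY + cos φ·ΔZ = −(-0.689101)(0.981619)(333) − (-0.689101)(-0.190850)(99) + (0.724665)(410) = 509.35 m.
1° of latitude spans πR/180 = 111317 m, so Δφ = 509.35 / 111317 × 3600 = 16.472″.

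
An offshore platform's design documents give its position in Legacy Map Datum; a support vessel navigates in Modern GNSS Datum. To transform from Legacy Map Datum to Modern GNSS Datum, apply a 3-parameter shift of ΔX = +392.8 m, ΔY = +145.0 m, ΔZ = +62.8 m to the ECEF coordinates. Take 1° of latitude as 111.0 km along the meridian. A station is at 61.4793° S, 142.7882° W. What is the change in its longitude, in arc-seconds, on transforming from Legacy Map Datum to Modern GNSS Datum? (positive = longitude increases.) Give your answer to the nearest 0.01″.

Δλ = 8.29″

sin φ = -0.878645, cos φ = 0.477476, sin λ = -0.604763, cos λ = -0.796405.
East component: ΔE = −sin λ·ΔX + cos λ·ΔY = −(-0.604763)(392.8) + (-0.796405)(145.0) = 122.07 m.
1° of latitude spans 111000 m; at latitude φ, 1° of longitude spans that × cos φ = 52999.9 m, so Δλ = 122.07 / 52999.9 × 3600 = 8.292″.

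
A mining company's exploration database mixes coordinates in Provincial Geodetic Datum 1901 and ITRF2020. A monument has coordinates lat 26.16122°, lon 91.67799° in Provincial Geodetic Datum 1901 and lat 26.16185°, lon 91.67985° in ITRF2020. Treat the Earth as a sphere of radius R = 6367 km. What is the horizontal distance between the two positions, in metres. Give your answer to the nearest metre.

Δφ = 26.16185° − 26.16122° = +0.00063°; Δλ = 91.67985° − 91.67799° = +0.00186°.
1° along a meridian = πR/180 = 111125 m.
ΔN = Δφ × 111125 = 70.0 m; ΔE = Δλ × 111125 × cos(26.16122°) = +0.00186 × 111125 × 0.897557 = 185.5 m.
Distance = √(ΔE² + ΔN²) = √(185.5² + 70.0²) = 198.3 m.

198 m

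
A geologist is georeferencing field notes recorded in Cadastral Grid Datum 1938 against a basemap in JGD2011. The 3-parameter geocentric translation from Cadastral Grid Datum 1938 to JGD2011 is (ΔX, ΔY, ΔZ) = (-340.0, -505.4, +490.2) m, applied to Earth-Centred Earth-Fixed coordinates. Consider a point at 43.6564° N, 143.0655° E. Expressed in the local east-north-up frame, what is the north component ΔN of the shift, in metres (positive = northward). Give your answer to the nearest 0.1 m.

At φ = 43.6564°, λ = 143.0655°: sin φ = 0.690332, cos φ = 0.723493, sin λ = 0.600902, cos λ = -0.799323.
ΔN = −sin φ cos λ·ΔX − sin φ sin λ·ΔY + cos φ·ΔZ = −(0.690332)(-0.799323)(-340.0) − (0.690332)(0.600902)(-505.4) + (0.723493)(490.2) = 376.70 m.

ΔN = 376.7 m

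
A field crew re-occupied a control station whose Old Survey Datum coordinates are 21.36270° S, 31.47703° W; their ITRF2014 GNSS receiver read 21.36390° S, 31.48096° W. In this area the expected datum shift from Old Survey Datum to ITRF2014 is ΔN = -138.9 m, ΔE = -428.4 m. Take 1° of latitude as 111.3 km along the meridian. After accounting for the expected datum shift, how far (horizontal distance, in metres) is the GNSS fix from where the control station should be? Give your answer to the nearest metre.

Observed coordinate differences: Δφ = -0.00120°, Δλ = -0.00393°.
Converting to metres (1° lat = 111300 m, cos φ = 0.931293): observed ΔN = -133.6 m, observed ΔE = -407.4 m.
Subtracting the expected shift leaves a residual of -133.6 − (-138.9) = 5.3 m north and -407.4 − (-428.4) = 21.0 m east.
Residual distance = √(5.3² + 21.0²) = 21.7 m.

22 m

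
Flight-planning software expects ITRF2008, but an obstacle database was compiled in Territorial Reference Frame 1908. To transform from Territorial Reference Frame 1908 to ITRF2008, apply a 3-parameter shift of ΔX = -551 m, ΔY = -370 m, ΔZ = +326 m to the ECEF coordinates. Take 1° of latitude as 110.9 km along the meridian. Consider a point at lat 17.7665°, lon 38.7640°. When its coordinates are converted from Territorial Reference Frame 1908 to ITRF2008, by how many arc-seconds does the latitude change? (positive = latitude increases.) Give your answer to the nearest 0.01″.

Δφ = 16.63″

sin φ = 0.305139, cos φ = 0.952308, sin λ = 0.626114, cos λ = 0.779732.
North component: ΔN = −sin φ cos λ·ΔX − sin φ sin λ·ΔY + cos φ·ΔZ = −(0.305139)(0.779732)(-551) − (0.305139)(0.626114)(-370) + (0.952308)(326) = 512.24 m.
1° of latitude spans 110900 m, so Δφ = 512.24 / 110900 × 3600 = 16.628″.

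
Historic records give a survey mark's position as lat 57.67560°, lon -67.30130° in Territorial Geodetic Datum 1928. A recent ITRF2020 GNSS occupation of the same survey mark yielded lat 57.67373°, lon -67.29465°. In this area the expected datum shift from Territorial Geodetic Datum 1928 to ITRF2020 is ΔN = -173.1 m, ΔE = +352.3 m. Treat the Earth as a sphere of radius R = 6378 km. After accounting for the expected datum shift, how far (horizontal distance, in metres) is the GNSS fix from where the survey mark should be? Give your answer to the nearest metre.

56 m

Observed coordinate differences: Δφ = -0.00187°, Δλ = +0.00665°.
Converting to metres (1° lat = 111317 m, cos φ = 0.534712): observed ΔN = -208.2 m, observed ΔE = 395.8 m.
Subtracting the expected shift leaves a residual of -208.2 − (-173.1) = -35.1 m north and 395.8 − (352.3) = 43.5 m east.
Residual distance = √((-35.1)² + 43.5²) = 55.9 m.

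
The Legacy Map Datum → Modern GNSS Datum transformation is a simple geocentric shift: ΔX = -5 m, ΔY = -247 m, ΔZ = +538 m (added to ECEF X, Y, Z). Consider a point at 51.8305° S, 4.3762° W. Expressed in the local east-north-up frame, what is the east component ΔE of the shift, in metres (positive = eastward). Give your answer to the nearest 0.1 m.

The local east axis at (φ, λ) is (−sin λ, cos λ, 0), so ΔE = −sin(-4.3762°)·(-5) + cos(-4.3762°)·(-247) = -246.66 m.

ΔE = -246.7 m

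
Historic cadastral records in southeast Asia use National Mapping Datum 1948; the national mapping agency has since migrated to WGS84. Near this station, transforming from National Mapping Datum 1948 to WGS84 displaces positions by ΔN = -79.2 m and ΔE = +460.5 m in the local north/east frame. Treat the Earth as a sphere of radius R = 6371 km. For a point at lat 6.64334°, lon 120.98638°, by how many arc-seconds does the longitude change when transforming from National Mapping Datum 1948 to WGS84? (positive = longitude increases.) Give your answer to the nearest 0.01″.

At latitude 6.64334°, cos φ = 0.993286.
One radian of longitude at latitude φ spans R cos φ, so Δλ = ΔE / (R cos φ) = 460.5 / (6371000 × 0.993286) = 7.2769e-05 rad = 15.010″.

Δλ = 15.01″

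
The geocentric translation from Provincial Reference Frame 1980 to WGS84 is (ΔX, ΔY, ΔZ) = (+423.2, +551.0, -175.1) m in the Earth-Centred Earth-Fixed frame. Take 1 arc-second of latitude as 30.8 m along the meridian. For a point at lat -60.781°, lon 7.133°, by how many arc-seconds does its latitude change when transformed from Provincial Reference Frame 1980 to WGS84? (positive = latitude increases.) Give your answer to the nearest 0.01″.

Δφ = 11.06″

sin φ = -0.872760, cos φ = 0.488149, sin λ = 0.124173, cos λ = 0.992261.
North component: ΔN = −sin φ cos λ·ΔX − sin φ sin λ·ΔY + cos φ·ΔZ = −(-0.872760)(0.992261)(423.2) − (-0.872760)(0.124173)(551.0) + (0.488149)(-175.1) = 340.73 m.
1° of latitude spans 3600 × 30.80 = 110880 m, so Δφ = 340.73 / 110880 × 3600 = 11.063″.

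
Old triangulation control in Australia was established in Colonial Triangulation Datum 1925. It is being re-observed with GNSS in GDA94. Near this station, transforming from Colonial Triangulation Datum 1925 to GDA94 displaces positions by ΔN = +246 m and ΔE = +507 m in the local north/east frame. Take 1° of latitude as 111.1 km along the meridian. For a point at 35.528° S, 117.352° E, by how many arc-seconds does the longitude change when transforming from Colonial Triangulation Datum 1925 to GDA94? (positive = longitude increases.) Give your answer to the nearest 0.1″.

Δλ = 20.2″

At latitude -35.528°, cos φ = 0.813832.
1° of longitude at this latitude = 111.1 × cos φ = 90.42 km, so Δλ = 507.0 / 90416.7 = 0.0056074° = 20.187″.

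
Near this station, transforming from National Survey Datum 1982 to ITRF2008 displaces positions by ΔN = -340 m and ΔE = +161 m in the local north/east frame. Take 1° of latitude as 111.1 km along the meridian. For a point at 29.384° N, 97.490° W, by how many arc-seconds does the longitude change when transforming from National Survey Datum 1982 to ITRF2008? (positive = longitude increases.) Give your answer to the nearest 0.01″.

Δλ = 5.99″

At latitude 29.384°, cos φ = 0.871351.
1° of longitude at this latitude = 111.1 × cos φ = 96.81 km, so Δλ = 161.0 / 96807.1 = 0.0016631° = 5.987″.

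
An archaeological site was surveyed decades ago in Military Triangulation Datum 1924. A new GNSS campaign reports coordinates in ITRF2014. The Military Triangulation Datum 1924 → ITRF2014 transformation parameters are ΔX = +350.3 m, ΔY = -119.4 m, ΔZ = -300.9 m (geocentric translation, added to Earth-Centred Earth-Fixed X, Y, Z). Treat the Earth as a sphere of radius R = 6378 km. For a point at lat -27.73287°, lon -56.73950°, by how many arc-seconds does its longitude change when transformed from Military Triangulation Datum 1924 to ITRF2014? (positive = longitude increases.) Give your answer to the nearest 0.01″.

Δλ = 8.31″

sin φ = -0.465350, cos φ = 0.885127, sin λ = -0.836186, cos λ = 0.548446.
East component: ΔE = −sin λ·ΔX + cos λ·ΔY = −(-0.836186)(350.3) + (0.548446)(-119.4) = 227.43 m.
1° of latitude spans πR/180 = 111317 m; at latitude φ, 1° of longitude spans that × cos φ = 98529.7 m, so Δλ = 227.43 / 98529.7 × 3600 = 8.310″.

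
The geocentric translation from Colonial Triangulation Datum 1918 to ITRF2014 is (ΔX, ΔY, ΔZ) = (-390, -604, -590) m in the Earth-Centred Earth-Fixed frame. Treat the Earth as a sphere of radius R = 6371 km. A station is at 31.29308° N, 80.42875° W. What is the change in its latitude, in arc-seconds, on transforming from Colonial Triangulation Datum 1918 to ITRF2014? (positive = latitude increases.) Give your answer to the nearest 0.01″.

sin φ = 0.519416, cos φ = 0.854522, sin λ = -0.986080, cos λ = 0.166274.
North component: ΔN = −sin φ cos λ·ΔX − sin φ sin λ·ΔY + cos φ·ΔZ = −(0.519416)(0.166274)(-390) − (0.519416)(-0.986080)(-604) + (0.854522)(-590) = -779.85 m.
1° of latitude spans πR/180 = 111195 m, so Δφ = -779.85 / 111195 × 3600 = -25.248″.

Δφ = -25.25″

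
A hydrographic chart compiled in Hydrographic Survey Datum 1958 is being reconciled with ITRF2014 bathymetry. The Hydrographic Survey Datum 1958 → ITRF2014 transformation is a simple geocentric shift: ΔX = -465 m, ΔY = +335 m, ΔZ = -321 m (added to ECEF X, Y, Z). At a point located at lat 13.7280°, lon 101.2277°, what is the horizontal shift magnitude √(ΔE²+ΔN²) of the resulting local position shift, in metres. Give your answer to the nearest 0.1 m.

567.4 m

The local east axis at (φ, λ) is (−sin λ, cos λ, 0), so ΔE = −sin(101.2277°)·(-465) + cos(101.2277°)·335 = 390.87 m.
The local north axis is (−sin φ cos λ, −sin φ sin λ, cos φ), giving ΔN = -21.486 − 77.978 − 311.830 = -411.29 m.
Horizontal magnitude = √(ΔE² + ΔN²) = √(390.87² + (-411.29)²) = 567.40 m.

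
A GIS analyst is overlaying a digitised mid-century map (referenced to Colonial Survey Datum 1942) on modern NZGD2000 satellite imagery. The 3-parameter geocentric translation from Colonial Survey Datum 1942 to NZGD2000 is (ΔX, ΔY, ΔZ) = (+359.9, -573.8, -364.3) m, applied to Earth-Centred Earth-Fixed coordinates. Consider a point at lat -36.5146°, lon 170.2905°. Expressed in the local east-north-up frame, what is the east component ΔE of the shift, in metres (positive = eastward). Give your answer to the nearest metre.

ΔE = 505 m

At φ = -36.5146°, λ = 170.2905°: sin φ = -0.595028, cos φ = 0.803705, sin λ = 0.168653, cos λ = -0.985676.
ΔE = −sin λ·ΔX + cos λ·ΔY = −(0.168653)·(359.9) + (-0.985676)·(-573.8) = 504.88 m.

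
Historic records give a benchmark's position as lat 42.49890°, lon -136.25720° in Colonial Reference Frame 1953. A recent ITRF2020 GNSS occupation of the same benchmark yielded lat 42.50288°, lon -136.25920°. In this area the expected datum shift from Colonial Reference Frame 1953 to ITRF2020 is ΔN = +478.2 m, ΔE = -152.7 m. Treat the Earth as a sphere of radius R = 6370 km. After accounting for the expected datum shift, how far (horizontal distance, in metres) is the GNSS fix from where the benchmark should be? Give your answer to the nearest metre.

37 m

Observed coordinate differences: Δφ = +0.00398°, Δλ = -0.00200°.
Converting to metres (1° lat = 111177 m, cos φ = 0.737290): observed ΔN = 442.5 m, observed ΔE = -163.9 m.
Subtracting the expected shift leaves a residual of 442.5 − (478.2) = -35.7 m north and -163.9 − (-152.7) = -11.2 m east.
Residual distance = √((-35.7)² + (-11.2)²) = 37.4 m.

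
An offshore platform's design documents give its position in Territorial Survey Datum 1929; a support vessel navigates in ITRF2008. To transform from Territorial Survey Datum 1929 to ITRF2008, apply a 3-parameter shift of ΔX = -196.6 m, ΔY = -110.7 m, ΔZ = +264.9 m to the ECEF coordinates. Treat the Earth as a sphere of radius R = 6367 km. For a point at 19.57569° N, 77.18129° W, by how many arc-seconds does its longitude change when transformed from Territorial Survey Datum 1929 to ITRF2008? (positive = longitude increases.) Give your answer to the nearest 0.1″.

sin φ = 0.335052, cos φ = 0.942200, sin λ = -0.975077, cos λ = 0.221867.
East component: ΔE = −sin λ·ΔX + cos λ·ΔY = −(-0.975077)(-196.6) + (0.221867)(-110.7) = -216.26 m.
1° of latitude spans πR/180 = 111125 m; at latitude φ, 1° of longitude spans that × cos φ = 104702.0 m, so Δλ = -216.26 / 104702.0 × 3600 = -7.436″.

Δλ = -7.4″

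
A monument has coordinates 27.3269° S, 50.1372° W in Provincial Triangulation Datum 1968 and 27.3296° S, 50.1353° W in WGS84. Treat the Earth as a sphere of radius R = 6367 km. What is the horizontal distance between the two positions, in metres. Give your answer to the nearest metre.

354 m

Δφ = -27.3296° − -27.3269° = -0.0027°; Δλ = -50.1353° − -50.1372° = +0.0019°.
1° along a meridian = πR/180 = 111125 m.
ΔN = Δφ × 111125 = -300.0 m; ΔE = Δλ × 111125 × cos(-27.3269°) = +0.0019 × 111125 × 0.888402 = 187.6 m.
Distance = √(ΔE² + ΔN²) = √(187.6² + (-300.0)²) = 353.8 m.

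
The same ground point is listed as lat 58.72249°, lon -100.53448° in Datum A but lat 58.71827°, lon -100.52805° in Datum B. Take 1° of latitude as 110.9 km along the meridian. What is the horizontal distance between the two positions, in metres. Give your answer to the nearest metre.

Δφ = 58.71827° − 58.72249° = -0.00422°; Δλ = -100.52805° − -100.53448° = +0.00643°.
ΔN = Δφ × 110900 = -468.0 m; ΔE = Δλ × 110900 × cos(58.72249°) = +0.00643 × 110900 × 0.519184 = 370.2 m.
Distance = √(ΔE² + ΔN²) = √(370.2² + (-468.0)²) = 596.7 m.

597 m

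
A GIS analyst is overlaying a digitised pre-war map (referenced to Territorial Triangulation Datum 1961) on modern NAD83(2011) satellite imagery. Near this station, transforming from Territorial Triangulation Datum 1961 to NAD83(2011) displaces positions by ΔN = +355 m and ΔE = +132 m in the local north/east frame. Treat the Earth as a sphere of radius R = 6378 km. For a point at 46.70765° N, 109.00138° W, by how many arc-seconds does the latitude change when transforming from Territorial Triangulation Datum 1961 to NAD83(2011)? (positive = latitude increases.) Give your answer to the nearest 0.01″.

On a sphere of radius R, 1 rad of latitude = R, so Δφ = ΔN / R = 355.0 / 6378000 = 5.5660e-05 rad = 11.481″.

Δφ = 11.48″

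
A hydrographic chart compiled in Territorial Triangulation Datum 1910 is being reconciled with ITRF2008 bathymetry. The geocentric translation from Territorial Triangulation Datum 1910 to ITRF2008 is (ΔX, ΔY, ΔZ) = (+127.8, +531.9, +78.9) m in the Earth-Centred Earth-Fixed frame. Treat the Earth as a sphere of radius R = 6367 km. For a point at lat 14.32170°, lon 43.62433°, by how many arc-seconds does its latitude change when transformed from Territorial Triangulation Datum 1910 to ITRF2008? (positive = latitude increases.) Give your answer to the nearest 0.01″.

sin φ = 0.247366, cos φ = 0.968922, sin λ = 0.689927, cos λ = 0.723879.
North component: ΔN = −sin φ cos λ·ΔX − sin φ sin λ·ΔY + cos φ·ΔZ = −(0.247366)(0.723879)(127.8) − (0.247366)(0.689927)(531.9) + (0.968922)(78.9) = -37.21 m.
1° of latitude spans πR/180 = 111125 m, so Δφ = -37.21 / 111125 × 3600 = -1.206″.

Δφ = -1.21″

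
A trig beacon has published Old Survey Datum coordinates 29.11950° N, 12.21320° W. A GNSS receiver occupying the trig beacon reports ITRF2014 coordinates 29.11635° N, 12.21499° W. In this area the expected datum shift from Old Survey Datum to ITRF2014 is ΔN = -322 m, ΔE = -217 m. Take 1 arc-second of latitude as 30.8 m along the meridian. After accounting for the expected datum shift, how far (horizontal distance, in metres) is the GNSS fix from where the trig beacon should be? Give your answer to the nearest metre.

51 m

Observed coordinate differences: Δφ = -0.00315°, Δλ = -0.00179°.
Converting to metres (1° lat = 110880 m, cos φ = 0.873607): observed ΔN = -349.3 m, observed ΔE = -173.4 m.
Subtracting the expected shift leaves a residual of -349.3 − (-322) = -27.3 m north and -173.4 − (-217) = 43.6 m east.
Residual distance = √((-27.3)² + 43.6²) = 51.4 m.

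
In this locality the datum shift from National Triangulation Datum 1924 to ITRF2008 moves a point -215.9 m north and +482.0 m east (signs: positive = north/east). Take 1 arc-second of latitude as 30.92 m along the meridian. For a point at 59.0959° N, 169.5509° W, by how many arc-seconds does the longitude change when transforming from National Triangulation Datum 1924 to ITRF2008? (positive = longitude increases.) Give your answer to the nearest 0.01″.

At latitude 59.0959°, cos φ = 0.513603.
1″ of longitude at this latitude = 30.92 × cos φ = 15.8806 m, so Δλ = 482.0 / 15.8806 = 30.352″.

Δλ = 30.35″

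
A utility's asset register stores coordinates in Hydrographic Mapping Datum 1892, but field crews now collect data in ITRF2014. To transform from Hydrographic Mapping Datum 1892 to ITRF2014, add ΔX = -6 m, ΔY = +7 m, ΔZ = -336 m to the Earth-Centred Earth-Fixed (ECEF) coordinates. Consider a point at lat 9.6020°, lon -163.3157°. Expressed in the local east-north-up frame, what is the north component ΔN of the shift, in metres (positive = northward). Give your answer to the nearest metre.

The local north axis is (−sin φ cos λ, −sin φ sin λ, cos φ), giving ΔN = -0.959 + 0.335 − 331.293 = -331.92 m.

ΔN = -332 m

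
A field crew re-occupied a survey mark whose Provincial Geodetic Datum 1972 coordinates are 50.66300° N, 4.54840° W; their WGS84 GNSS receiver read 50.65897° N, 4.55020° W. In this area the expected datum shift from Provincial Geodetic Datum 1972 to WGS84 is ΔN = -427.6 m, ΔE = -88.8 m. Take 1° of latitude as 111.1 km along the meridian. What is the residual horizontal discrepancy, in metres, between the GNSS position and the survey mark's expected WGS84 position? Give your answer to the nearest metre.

43 m

Observed coordinate differences: Δφ = -0.00403°, Δλ = -0.00180°.
Converting to metres (1° lat = 111100 m, cos φ = 0.633880): observed ΔN = -447.7 m, observed ΔE = -126.8 m.
Subtracting the expected shift leaves a residual of -447.7 − (-427.6) = -20.1 m north and -126.8 − (-88.8) = -38.0 m east.
Residual distance = √((-20.1)² + (-38.0)²) = 43.0 m.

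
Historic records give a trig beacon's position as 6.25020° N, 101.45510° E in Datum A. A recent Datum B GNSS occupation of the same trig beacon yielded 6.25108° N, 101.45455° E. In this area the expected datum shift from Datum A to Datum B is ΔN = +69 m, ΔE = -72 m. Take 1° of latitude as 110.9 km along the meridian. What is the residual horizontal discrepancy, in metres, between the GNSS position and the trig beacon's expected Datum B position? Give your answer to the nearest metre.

31 m

Observed coordinate differences: Δφ = +0.00088°, Δλ = -0.00055°.
Converting to metres (1° lat = 110900 m, cos φ = 0.994056): observed ΔN = 97.6 m, observed ΔE = -60.6 m.
Subtracting the expected shift leaves a residual of 97.6 − (69) = 28.6 m north and -60.6 − (-72) = 11.4 m east.
Residual distance = √(28.6² + 11.4²) = 30.8 m.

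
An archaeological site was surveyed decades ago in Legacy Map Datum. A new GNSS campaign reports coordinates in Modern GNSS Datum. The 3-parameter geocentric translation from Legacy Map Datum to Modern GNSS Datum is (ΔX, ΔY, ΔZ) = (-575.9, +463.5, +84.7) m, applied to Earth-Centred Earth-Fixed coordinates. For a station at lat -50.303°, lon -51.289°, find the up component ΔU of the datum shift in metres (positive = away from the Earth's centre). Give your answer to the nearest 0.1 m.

The local up (radial) axis is (cos φ cos λ, cos φ sin λ, sin φ), giving ΔU = -230.046 − 231.011 − 65.171 = -526.23 m.

ΔU = -526.2 m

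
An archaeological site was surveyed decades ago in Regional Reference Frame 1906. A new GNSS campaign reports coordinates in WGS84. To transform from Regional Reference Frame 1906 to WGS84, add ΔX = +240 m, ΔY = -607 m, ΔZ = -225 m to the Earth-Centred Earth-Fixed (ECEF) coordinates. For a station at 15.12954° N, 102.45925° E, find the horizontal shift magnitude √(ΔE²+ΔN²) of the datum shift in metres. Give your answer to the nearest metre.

114 m

The local east axis at (φ, λ) is (−sin λ, cos λ, 0), so ΔE = −sin(102.45925°)·240 + cos(102.45925°)·(-607) = -103.39 m.
The local north axis is (−sin φ cos λ, −sin φ sin λ, cos φ), giving ΔN = 13.514 + 154.697 − 217.201 = -48.99 m.
Horizontal magnitude = √(ΔE² + ΔN²) = √((-103.39)² + (-48.99)²) = 114.41 m.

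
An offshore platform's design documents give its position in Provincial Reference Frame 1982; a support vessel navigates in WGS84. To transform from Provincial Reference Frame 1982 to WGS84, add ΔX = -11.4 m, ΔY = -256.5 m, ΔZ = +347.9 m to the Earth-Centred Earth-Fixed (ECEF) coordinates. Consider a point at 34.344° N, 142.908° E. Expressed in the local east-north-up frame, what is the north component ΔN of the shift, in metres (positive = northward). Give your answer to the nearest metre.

The local north axis is (−sin φ cos λ, −sin φ sin λ, cos φ), giving ΔN = -5.130 + 87.272 + 287.249 = 369.39 m.

ΔN = 369 m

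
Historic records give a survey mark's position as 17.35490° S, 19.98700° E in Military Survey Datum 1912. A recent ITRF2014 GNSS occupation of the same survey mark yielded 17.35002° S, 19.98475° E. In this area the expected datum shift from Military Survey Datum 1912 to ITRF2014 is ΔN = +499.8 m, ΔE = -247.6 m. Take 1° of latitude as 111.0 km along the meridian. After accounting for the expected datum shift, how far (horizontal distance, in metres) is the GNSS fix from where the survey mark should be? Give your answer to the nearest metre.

43 m

Observed coordinate differences: Δφ = +0.00488°, Δλ = -0.00225°.
Converting to metres (1° lat = 111000 m, cos φ = 0.954475): observed ΔN = 541.7 m, observed ΔE = -238.4 m.
Subtracting the expected shift leaves a residual of 541.7 − (499.8) = 41.9 m north and -238.4 − (-247.6) = 9.2 m east.
Residual distance = √(41.9² + 9.2²) = 42.9 m.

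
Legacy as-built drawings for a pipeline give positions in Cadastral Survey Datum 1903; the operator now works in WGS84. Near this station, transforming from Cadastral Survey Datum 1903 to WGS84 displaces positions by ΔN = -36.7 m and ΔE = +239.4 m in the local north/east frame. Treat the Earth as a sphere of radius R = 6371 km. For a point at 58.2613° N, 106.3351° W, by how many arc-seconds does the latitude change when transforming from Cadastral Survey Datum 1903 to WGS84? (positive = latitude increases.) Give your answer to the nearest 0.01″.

Δφ = -1.19″

On a sphere of radius R, 1 rad of latitude = R, so Δφ = ΔN / R = -36.7 / 6371000 = -5.7605e-06 rad = -1.188″.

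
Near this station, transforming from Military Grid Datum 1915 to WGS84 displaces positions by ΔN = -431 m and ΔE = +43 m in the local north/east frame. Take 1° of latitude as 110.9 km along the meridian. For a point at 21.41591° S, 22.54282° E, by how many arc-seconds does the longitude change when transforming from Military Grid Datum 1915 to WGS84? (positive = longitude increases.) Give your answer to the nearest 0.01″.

At latitude -21.41591°, cos φ = 0.930954.
1° of longitude at this latitude = 110.9 × cos φ = 103.24 km, so Δλ = 43.0 / 103242.8 = 0.0004165° = 1.499″.

Δλ = 1.50″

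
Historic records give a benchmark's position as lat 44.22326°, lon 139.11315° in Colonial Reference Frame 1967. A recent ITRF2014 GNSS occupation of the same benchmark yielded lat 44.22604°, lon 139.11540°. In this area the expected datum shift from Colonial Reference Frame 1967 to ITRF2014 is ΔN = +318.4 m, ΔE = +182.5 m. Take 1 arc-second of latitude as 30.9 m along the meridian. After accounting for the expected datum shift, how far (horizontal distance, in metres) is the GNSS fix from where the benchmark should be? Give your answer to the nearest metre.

Observed coordinate differences: Δφ = +0.00278°, Δλ = +0.00225°.
Converting to metres (1° lat = 111240 m, cos φ = 0.716628): observed ΔN = 309.2 m, observed ΔE = 179.4 m.
Subtracting the expected shift leaves a residual of 309.2 − (318.4) = -9.2 m north and 179.4 − (182.5) = -3.1 m east.
Residual distance = √((-9.2)² + (-3.1)²) = 9.7 m.

10 m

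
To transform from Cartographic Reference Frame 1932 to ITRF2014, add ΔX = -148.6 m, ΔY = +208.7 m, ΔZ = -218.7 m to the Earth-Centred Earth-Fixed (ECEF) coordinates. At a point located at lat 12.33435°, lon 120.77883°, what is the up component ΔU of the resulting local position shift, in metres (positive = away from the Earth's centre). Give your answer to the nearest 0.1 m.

ΔU = 202.7 m

At φ = 12.33435°, λ = 120.77883°: sin φ = 0.213616, cos φ = 0.976918, sin λ = 0.859149, cos λ = -0.511725.
ΔU = cos φ cos λ·ΔX + cos φ sin λ·ΔY + sin φ·ΔZ = (0.976918)(-0.511725)(-148.6) + (0.976918)(0.859149)(208.7) + (0.213616)(-218.7) = 202.73 m.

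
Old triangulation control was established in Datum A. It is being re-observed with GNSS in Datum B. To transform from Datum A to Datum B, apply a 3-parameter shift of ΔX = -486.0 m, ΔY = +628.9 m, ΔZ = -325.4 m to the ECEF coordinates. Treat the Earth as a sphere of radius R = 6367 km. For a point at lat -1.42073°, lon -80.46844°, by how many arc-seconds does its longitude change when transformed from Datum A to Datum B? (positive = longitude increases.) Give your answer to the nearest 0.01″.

Δλ = -12.16″

sin φ = -0.024794, cos φ = 0.999693, sin λ = -0.986195, cos λ = 0.165591.
East component: ΔE = −sin λ·ΔX + cos λ·ΔY = −(-0.986195)(-486.0) + (0.165591)(628.9) = -375.15 m.
1° of latitude spans πR/180 = 111125 m; at latitude φ, 1° of longitude spans that × cos φ = 111091.0 m, so Δλ = -375.15 / 111091.0 × 3600 = -12.157″.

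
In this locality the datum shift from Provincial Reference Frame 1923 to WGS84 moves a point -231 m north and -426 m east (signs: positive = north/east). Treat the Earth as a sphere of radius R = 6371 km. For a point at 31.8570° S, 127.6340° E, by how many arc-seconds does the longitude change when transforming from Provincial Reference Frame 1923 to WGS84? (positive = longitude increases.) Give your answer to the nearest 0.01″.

At latitude -31.8570°, cos φ = 0.849368.
One radian of longitude at latitude φ spans R cos φ, so Δλ = ΔE / (R cos φ) = -426.0 / (6371000 × 0.849368) = -7.8724e-05 rad = -16.238″.

Δλ = -16.24″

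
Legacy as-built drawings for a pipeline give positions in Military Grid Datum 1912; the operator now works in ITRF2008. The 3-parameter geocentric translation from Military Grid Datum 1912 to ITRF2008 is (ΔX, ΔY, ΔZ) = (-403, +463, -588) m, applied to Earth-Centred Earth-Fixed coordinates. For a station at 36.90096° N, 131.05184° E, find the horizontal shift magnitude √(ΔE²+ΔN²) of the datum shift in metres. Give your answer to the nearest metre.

The local east axis at (φ, λ) is (−sin λ, cos λ, 0), so ΔE = −sin(131.05184°)·(-403) + cos(131.05184°)·463 = -0.16 m.
The local north axis is (−sin φ cos λ, −sin φ sin λ, cos φ), giving ΔN = -158.915 − 209.645 − 470.209 = -838.77 m.
Horizontal magnitude = √(ΔE² + ΔN²) = √((-0.16)² + (-838.77)²) = 838.77 m.

839 m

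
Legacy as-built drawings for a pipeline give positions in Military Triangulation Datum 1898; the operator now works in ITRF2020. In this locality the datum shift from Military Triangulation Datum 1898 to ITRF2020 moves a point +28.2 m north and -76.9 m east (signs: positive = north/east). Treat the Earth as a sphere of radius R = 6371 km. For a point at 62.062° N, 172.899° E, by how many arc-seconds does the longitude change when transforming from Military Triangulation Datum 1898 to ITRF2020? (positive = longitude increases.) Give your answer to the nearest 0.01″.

At latitude 62.062°, cos φ = 0.468516.
One radian of longitude at latitude φ spans R cos φ, so Δλ = ΔE / (R cos φ) = -76.9 / (6371000 × 0.468516) = -2.5763e-05 rad = -5.314″.

Δλ = -5.31″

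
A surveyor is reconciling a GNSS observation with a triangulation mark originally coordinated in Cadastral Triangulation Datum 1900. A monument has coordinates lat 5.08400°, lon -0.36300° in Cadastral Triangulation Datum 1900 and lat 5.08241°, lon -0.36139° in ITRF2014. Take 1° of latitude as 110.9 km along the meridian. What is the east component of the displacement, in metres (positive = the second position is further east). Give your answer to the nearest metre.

ΔE = 178 m

Δφ = 5.08241° − 5.08400° = -0.00159°; Δλ = -0.36139° − -0.36300° = +0.00161°.
ΔN = Δφ × 110900 = -176.3 m; ΔE = Δλ × 110900 × cos(5.08400°) = +0.00161 × 110900 × 0.996066 = 177.8 m.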